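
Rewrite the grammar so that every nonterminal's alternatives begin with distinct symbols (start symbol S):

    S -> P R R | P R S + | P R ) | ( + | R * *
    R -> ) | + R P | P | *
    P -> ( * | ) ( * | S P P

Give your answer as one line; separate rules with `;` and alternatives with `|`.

S has alternatives sharing prefix 'P R': factor to S → P R S' with S' → R | S + | ).

S -> ( + | R * * | P R S'; R -> ) | + R P | P | *; P -> ( * | ) ( * | S P P; S' -> R | S + | )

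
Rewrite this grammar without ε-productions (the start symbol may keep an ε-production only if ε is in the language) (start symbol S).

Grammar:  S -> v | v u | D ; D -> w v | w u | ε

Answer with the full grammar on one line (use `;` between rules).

Nullable nonterminals: {D, S}.
ε ∈ L(G) since S is nullable, so keep S → ε.

S -> v | v u | D | ε; D -> w v | w u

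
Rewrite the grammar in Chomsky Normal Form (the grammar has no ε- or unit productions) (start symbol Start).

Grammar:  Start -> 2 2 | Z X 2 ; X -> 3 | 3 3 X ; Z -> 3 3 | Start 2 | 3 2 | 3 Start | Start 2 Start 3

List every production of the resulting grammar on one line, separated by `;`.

Introduce a nonterminal for each terminal appearing in a rule of length ≥ 2: X1 → 2, X2 → 3.
Binarize each right-hand side of length ≥ 3 by chaining fresh nonterminals (Y1, Y2, …): affected rules were Start → Z X X1; X → X2 X2 X; Z → Start X1 Start X2.

Start -> X1 X1 | Z Y1; X -> 3 | X2 Y2; Z -> X2 X2 | Start X1 | X2 X1 | X2 Start | Start Y3; X1 -> 2; X2 -> 3; Y1 -> X X1; Y2 -> X2 X; Y3 -> X1 Y4; Y4 -> Start X2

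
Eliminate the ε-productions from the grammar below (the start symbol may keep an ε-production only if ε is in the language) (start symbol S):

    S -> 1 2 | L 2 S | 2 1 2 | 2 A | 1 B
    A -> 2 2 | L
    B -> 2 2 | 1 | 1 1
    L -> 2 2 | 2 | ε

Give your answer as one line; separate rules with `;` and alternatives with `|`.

S -> 1 2 | L 2 S | 2 S | 2 1 2 | 2 A | 2 | 1 B; A -> 2 2 | L; B -> 2 2 | 1 | 1 1; L -> 2 2 | 2

Nullable nonterminals: {A, L}.
ε ∉ L(G), so no ε-production is kept.
Expand every rule over subsets of its nullable positions: S → L 2 S gives L 2 S | 2 S. S → 2 A gives 2 A | 2.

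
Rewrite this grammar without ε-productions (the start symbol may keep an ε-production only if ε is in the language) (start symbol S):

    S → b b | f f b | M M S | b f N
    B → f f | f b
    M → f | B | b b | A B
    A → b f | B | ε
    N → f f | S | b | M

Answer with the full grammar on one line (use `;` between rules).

S → b b | f f b | M M S | b f N; B → f f | f b; M → f | B | b b | A B; A → b f | B; N → f f | S | b | M

Nullable nonterminals: {A}.
ε ∉ L(G), so no ε-production is kept.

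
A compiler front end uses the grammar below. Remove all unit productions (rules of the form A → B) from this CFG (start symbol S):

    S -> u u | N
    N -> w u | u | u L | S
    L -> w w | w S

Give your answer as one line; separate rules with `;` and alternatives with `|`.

Unit pairs: N ⇒* {S}; S ⇒* {N}.
For every A with A ⇒* B via unit rules, add B's non-unit alternatives to A; then delete every rule of the form X → Y.

S -> u u | w u | u | u L; N -> u u | w u | u | u L; L -> w w | w S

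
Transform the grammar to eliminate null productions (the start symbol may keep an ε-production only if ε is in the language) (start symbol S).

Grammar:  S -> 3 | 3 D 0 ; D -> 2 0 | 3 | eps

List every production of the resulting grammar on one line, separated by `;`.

Nullable nonterminals: {D}.
ε ∉ L(G), so no ε-production is kept.
Expand every rule over subsets of its nullable positions: S → 3 D 0 gives 3 D 0 | 3 0.

S -> 3 | 3 D 0 | 3 0; D -> 2 0 | 3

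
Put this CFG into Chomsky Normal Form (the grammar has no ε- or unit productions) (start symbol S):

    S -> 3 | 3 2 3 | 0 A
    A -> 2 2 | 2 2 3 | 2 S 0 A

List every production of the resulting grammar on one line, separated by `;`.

Introduce a nonterminal for each terminal appearing in a rule of length ≥ 2: X1 → 3, X2 → 2, X3 → 0.
Binarize each right-hand side of length ≥ 3 by chaining fresh nonterminals (Y1, Y2, …): affected rules were S → X1 X2 X1; A → X2 X2 X1; A → X2 S X3 A.

S -> 3 | X1 Y1 | X3 A; A -> X2 X2 | X2 Y2 | X2 Y3; X1 -> 3; X2 -> 2; X3 -> 0; Y1 -> X2 X1; Y2 -> X2 X1; Y3 -> S Y4; Y4 -> X3 A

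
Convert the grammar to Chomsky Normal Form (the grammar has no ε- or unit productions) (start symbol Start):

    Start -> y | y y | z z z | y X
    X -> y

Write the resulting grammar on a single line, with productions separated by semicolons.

Start -> y | X1 X1 | X2 Y1 | X1 X; X -> y; X1 -> y; X2 -> z; Y1 -> X2 X2

Introduce a nonterminal for each terminal appearing in a rule of length ≥ 2: X1 → y, X2 → z.
Binarize each right-hand side of length ≥ 3 by chaining fresh nonterminals (Y1, Y2, …): affected rules were Start → X2 X2 X2.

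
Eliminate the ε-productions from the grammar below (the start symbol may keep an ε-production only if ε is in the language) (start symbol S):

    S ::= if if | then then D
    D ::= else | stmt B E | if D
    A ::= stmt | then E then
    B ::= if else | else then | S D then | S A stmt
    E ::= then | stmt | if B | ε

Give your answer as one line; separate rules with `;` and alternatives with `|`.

Nullable nonterminals: {E}.
ε ∉ L(G), so no ε-production is kept.
Add the nullable-subset variants: D → stmt B E gives stmt B E | stmt B. A → then E then gives then E then | then then.

S ::= if if | then then D; D ::= else | stmt B E | stmt B | if D; A ::= stmt | then E then | then then; B ::= if else | else then | S D then | S A stmt; E ::= then | stmt | if B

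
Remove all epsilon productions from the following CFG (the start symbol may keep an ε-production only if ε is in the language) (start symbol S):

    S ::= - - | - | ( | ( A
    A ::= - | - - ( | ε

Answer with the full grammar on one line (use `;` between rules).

S ::= - - | - | ( | ( A; A ::= - | - - (

Nullable nonterminals: {A}.
ε ∉ L(G), so no ε-production is kept.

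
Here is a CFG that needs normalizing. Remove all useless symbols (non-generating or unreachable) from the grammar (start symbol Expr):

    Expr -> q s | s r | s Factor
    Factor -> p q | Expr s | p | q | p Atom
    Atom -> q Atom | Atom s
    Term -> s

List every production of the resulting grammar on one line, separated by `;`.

Expr -> q s | s r | s Factor; Factor -> p q | Expr s | p | q

Generating nonterminals: {Expr, Factor, Term}.
Reachable from Expr after that: {Expr, Factor}.
Removed useless symbols: {Atom, Term} and every production mentioning them.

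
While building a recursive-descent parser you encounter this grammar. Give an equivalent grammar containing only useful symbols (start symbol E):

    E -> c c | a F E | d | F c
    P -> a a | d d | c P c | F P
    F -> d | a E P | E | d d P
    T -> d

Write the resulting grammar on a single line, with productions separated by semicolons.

E -> c c | a F E | d | F c; P -> a a | d d | c P c | F P; F -> d | a E P | E | d d P

Generating nonterminals: {E, F, P, T}.
Reachable from E after that: {E, F, P}.
Removed useless symbols: {T} and every production mentioning them.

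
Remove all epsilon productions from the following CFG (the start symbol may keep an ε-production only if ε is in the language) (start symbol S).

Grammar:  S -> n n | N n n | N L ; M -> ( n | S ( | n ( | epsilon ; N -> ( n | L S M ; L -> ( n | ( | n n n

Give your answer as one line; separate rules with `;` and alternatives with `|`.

The nullable symbols are {M}.
ε ∉ L(G), so no ε-production is kept.
For each production, add variants omitting each subset of nullable occurrences: N → L S M gives L S M | L S.

S -> n n | N n n | N L; M -> ( n | S ( | n (; N -> ( n | L S M | L S; L -> ( n | ( | n n n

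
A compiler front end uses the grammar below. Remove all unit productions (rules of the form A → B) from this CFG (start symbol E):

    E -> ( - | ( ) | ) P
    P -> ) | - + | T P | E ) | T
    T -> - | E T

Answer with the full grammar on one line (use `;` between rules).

E -> ( - | ( ) | ) P; P -> ) | - + | T P | E ) | - | E T; T -> - | E T

Unit pairs: P ⇒* {T}.
For each unit pair (A, B), copy every non-unit production of B to A, then drop all unit productions.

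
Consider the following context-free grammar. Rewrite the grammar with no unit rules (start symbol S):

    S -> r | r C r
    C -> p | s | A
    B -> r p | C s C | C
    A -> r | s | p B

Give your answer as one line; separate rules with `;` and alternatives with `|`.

S -> r | r C r; C -> p | s | r | p B; B -> r p | C s C | p | s | r | p B; A -> r | s | p B

Unit pairs: B ⇒* {A, C}; C ⇒* {A}.
For each unit pair (A, B), copy every non-unit production of B to A, then drop all unit productions.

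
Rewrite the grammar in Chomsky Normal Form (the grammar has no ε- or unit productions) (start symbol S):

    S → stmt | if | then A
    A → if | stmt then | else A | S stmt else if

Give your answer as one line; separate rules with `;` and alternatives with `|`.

Introduce a nonterminal for each terminal appearing in a rule of length ≥ 2: X1 → then, X2 → stmt, X3 → else, X4 → if.
Binarize each right-hand side of length ≥ 3 by chaining fresh nonterminals (Y1, Y2, …): affected rules were A → S X2 X3 X4.

S → stmt | if | X1 A; A → if | X2 X1 | X3 A | S Y1; X1 → then; X2 → stmt; X3 → else; X4 → if; Y1 → X2 Y2; Y2 → X3 X4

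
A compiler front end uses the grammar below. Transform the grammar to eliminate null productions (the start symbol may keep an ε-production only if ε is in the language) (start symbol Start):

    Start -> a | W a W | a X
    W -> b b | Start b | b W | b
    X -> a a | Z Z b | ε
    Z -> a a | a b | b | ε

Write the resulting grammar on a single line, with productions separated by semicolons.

Start -> a | W a W | a X; W -> b b | Start b | b W | b; X -> a a | Z Z b | Z b | b; Z -> a a | a b | b

Nullable set = {X, Z}.
ε ∉ L(G), so no ε-production is kept.
Expand every rule over subsets of its nullable positions: X → Z Z b gives Z Z b | Z b | b.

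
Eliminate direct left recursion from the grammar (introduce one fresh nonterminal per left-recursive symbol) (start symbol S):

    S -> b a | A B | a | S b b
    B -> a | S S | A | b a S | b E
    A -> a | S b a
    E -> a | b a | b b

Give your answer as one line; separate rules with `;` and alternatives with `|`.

S -> b a S' | A B S' | a S'; B -> a | S S | A | b a S | b E; A -> a | S b a; E -> a | b a | b b; S' -> b b S' | ε

Left recursion appears on S.
For S: α = {b b}, β = {b a, A B, a}. Rewrite as S → β S' and S' → α S' | ε.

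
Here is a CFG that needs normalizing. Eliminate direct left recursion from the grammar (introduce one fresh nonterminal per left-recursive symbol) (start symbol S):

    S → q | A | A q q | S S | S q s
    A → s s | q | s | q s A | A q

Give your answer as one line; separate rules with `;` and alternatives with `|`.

S → q S' | A S' | A q q S'; A → s s A' | q A' | s A' | q s A A'; S' → S S' | q s S' | ε; A' → q A' | ε

S, A are directly left-recursive.
For S: α = {S, q s}, β = {q, A, A q q}. Rewrite as S → β S' and S' → α S' | ε.
For A: α = {q}, β = {s s, q, s, q s A}. Rewrite as A → β A' and A' → α A' | ε.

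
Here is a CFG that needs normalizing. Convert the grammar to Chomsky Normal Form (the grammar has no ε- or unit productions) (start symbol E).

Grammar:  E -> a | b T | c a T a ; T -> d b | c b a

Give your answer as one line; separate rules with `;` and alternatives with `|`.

E -> a | X1 T | X2 Y1; T -> X4 X1 | X2 Y3; X1 -> b; X2 -> c; X3 -> a; X4 -> d; Y1 -> X3 Y2; Y2 -> T X3; Y3 -> X1 X3

Introduce a nonterminal for each terminal appearing in a rule of length ≥ 2: X1 → b, X2 → c, X3 → a, X4 → d.
Binarize each right-hand side of length ≥ 3 by chaining fresh nonterminals (Y1, Y2, …): affected rules were E → X2 X3 T X3; T → X2 X1 X3.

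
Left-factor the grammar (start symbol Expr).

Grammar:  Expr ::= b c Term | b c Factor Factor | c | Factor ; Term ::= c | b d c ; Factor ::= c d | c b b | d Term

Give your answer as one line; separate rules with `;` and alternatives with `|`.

Expr has alternatives sharing prefix 'b c': factor to Expr → b c Expr1 with Expr1 → Term | Factor Factor.
Factor has alternatives sharing prefix 'c': factor to Factor → c Factor1 with Factor1 → d | b b.

Expr ::= c | Factor | b c Expr1; Term ::= c | b d c; Factor ::= d Term | c Factor1; Expr1 ::= Term | Factor Factor; Factor1 ::= d | b b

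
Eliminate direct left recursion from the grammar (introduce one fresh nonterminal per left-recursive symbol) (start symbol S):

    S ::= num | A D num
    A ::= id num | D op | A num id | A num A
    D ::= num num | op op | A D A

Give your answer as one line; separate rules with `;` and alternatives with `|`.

A is directly left-recursive.
For A: α = {num id, num A}, β = {id num, D op}. Rewrite as A → β A' and A' → α A' | ε.

S ::= num | A D num; A ::= id num A' | D op A'; D ::= num num | op op | A D A; A' ::= num id A' | num A A' | ε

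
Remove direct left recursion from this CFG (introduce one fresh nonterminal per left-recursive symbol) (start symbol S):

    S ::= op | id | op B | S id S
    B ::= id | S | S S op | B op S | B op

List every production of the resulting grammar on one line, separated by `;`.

Left recursion appears on S, B.
For S: α = {id S}, β = {op, id, op B}. Rewrite as S → β S' and S' → α S' | ε.
For B: α = {op S, op}, β = {id, S, S S op}. Rewrite as B → β B' and B' → α B' | ε.

S ::= op S' | id S' | op B S'; B ::= id B' | S B' | S S op B'; S' ::= id S S' | ε; B' ::= op S B' | op B' | ε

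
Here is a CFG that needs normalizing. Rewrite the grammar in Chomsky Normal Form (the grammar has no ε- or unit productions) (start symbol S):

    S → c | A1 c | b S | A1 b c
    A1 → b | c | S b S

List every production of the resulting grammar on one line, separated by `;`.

Introduce a nonterminal for each terminal appearing in a rule of length ≥ 2: X1 → c, X2 → b.
Binarize each right-hand side of length ≥ 3 by chaining fresh nonterminals (Y1, Y2, …): affected rules were S → A1 X2 X1; A1 → S X2 S.

S → c | A1 X1 | X2 S | A1 Y1; A1 → b | c | S Y2; X1 → c; X2 → b; Y1 → X2 X1; Y2 → X2 S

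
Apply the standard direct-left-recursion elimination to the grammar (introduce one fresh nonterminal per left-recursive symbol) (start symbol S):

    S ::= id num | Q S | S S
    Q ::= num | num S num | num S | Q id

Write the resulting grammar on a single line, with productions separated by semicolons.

S ::= id num S' | Q S S'; Q ::= num Q' | num S num Q' | num S Q'; S' ::= S S' | epsilon; Q' ::= id Q' | epsilon

Left recursion appears on S, Q.
For S: α = {S}, β = {id num, Q S}. Rewrite as S → β S' and S' → α S' | ε.
For Q: α = {id}, β = {num, num S num, num S}. Rewrite as Q → β Q' and Q' → α Q' | ε.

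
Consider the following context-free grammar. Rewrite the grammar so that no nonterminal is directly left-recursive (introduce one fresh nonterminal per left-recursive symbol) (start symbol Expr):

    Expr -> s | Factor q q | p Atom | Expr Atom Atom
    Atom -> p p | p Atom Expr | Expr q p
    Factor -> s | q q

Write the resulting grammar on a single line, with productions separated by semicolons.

Expr is directly left-recursive.
For Expr: α = {Atom Atom}, β = {s, Factor q q, p Atom}. Rewrite as Expr → β Expr1 and Expr1 → α Expr1 | ε.

Expr -> s Expr1 | Factor q q Expr1 | p Atom Expr1; Atom -> p p | p Atom Expr | Expr q p; Factor -> s | q q; Expr1 -> Atom Atom Expr1 | ε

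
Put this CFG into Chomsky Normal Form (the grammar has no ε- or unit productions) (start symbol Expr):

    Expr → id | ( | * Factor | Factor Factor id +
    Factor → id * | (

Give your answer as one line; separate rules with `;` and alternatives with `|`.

Expr → id | ( | X1 Factor | Factor Y1; Factor → X2 X1 | (; X1 → *; X2 → id; X3 → +; Y1 → Factor Y2; Y2 → X2 X3

Introduce a nonterminal for each terminal appearing in a rule of length ≥ 2: X1 → *, X2 → id, X3 → +.
Binarize each right-hand side of length ≥ 3 by chaining fresh nonterminals (Y1, Y2, …): affected rules were Expr → Factor Factor X2 X3.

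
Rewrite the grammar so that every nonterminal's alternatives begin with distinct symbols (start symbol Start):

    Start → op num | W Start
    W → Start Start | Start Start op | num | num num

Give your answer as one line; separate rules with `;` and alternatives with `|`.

W has alternatives sharing prefix 'Start Start': factor to W → Start Start W1 with W1 → ε | op.
W has alternatives sharing prefix 'num': factor to W → num W2 with W2 → ε | num.

Start → op num | W Start; W → Start Start W1 | num W2; W1 → ε | op; W2 → ε | num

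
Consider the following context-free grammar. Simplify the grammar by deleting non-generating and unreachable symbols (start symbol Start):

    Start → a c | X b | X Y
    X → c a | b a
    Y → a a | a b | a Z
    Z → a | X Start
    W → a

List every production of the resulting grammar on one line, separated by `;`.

Start → a c | X b | X Y; X → c a | b a; Y → a a | a b | a Z; Z → a | X Start

Generating nonterminals: {Start, W, X, Y, Z}.
Reachable from Start after that: {Start, X, Y, Z}.
Removed useless symbols: {W} and every production mentioning them.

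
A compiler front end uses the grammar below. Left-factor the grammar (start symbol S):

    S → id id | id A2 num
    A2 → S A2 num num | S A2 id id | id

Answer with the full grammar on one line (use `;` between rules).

S has alternatives sharing prefix 'id': factor to S → id S' with S' → id | A2 num.
A2 has alternatives sharing prefix 'S A2': factor to A2 → S A2 A2' with A2' → num num | id id.

S → id S'; A2 → id | S A2 A2'; S' → id | A2 num; A2' → num num | id id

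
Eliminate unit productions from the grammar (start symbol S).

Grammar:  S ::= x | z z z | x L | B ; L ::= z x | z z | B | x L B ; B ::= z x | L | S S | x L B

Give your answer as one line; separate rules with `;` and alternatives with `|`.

Unit pairs: B ⇒* {L}; L ⇒* {B}; S ⇒* {B, L}.
For each unit pair (A, B), copy every non-unit production of B to A, then drop all unit productions.

S ::= z x | z z | x L B | S S | x | z z z | x L; L ::= z x | z z | x L B | S S; B ::= z x | z z | x L B | S S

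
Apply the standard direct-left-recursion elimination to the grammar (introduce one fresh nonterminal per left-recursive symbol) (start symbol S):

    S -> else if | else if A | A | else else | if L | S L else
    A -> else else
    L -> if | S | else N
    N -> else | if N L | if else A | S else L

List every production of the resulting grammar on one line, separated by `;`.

S -> else if S' | else if A S' | A S' | else else S' | if L S'; A -> else else; L -> if | S | else N; N -> else | if N L | if else A | S else L; S' -> L else S' | ε

S is directly left-recursive.
For S: α = {L else}, β = {else if, else if A, A, else else, if L}. Rewrite as S → β S' and S' → α S' | ε.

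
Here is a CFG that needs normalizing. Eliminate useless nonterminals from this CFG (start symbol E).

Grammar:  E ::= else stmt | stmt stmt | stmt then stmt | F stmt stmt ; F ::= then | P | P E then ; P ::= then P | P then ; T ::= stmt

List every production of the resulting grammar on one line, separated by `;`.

Generating nonterminals: {E, F, T}.
Reachable from E after that: {E, F}.
Removed useless symbols: {P, T} and every production mentioning them.

E ::= else stmt | stmt stmt | stmt then stmt | F stmt stmt; F ::= then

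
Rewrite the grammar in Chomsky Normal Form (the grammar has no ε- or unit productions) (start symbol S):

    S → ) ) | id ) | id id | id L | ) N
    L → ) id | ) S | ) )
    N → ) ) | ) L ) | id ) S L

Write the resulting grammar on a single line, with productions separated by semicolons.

S → X1 X1 | X2 X1 | X2 X2 | X2 L | X1 N; L → X1 X2 | X1 S | X1 X1; N → X1 X1 | X1 Y1 | X2 Y2; X1 → ); X2 → id; Y1 → L X1; Y2 → X1 Y3; Y3 → S L

Introduce a nonterminal for each terminal appearing in a rule of length ≥ 2: X1 → ), X2 → id.
Binarize each right-hand side of length ≥ 3 by chaining fresh nonterminals (Y1, Y2, …): affected rules were N → X1 L X1; N → X2 X1 S L.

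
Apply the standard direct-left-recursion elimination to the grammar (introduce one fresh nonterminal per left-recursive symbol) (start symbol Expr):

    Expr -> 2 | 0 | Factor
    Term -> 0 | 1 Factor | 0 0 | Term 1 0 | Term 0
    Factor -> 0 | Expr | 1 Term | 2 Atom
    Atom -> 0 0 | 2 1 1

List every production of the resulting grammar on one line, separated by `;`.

Left recursion appears on Term.
For Term: α = {1 0, 0}, β = {0, 1 Factor, 0 0}. Rewrite as Term → β Term1 and Term1 → α Term1 | ε.

Expr -> 2 | 0 | Factor; Term -> 0 Term1 | 1 Factor Term1 | 0 0 Term1; Factor -> 0 | Expr | 1 Term | 2 Atom; Atom -> 0 0 | 2 1 1; Term1 -> 1 0 Term1 | 0 Term1 | ε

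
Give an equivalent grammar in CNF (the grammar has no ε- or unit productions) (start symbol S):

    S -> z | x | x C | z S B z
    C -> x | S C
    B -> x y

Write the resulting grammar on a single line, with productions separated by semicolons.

S -> z | x | X1 C | X2 Y1; C -> x | S C; B -> X1 X3; X1 -> x; X2 -> z; X3 -> y; Y1 -> S Y2; Y2 -> B X2

Introduce a nonterminal for each terminal appearing in a rule of length ≥ 2: X1 → x, X2 → z, X3 → y.
Binarize each right-hand side of length ≥ 3 by chaining fresh nonterminals (Y1, Y2, …): affected rules were S → X2 S B X2.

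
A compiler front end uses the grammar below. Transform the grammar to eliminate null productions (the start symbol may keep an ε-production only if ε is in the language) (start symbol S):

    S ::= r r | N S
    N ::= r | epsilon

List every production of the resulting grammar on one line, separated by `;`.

Nullable nonterminals: {N}.
ε ∉ L(G), so no ε-production is kept.

S ::= r r | N S; N ::= r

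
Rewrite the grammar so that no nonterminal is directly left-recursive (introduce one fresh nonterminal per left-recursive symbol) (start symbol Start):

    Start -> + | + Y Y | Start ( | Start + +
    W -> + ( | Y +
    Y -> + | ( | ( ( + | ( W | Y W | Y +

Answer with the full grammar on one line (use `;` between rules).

Start -> + Start1 | + Y Y Start1; W -> + ( | Y +; Y -> + Y1 | ( Y1 | ( ( + Y1 | ( W Y1; Start1 -> ( Start1 | + + Start1 | ε; Y1 -> W Y1 | + Y1 | ε

Start, Y are directly left-recursive.
For Start: α = {(, + +}, β = {+, + Y Y}. Rewrite as Start → β Start1 and Start1 → α Start1 | ε.
For Y: α = {W, +}, β = {+, (, ( ( +, ( W}. Rewrite as Y → β Y1 and Y1 → α Y1 | ε.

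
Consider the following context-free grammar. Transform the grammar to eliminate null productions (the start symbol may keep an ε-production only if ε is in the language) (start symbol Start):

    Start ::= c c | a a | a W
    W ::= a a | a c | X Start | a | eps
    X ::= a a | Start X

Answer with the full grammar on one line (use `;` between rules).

Nullable set = {W}.
ε ∉ L(G), so no ε-production is kept.
Expand every rule over subsets of its nullable positions: Start → a W gives a W | a.

Start ::= c c | a a | a W | a; W ::= a a | a c | X Start | a; X ::= a a | Start X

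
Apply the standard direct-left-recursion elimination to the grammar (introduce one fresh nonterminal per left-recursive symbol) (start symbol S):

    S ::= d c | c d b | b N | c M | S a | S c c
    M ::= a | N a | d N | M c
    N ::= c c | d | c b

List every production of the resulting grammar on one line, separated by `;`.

S ::= d c S' | c d b S' | b N S' | c M S'; M ::= a M' | N a M' | d N M'; N ::= c c | d | c b; S' ::= a S' | c c S' | ε; M' ::= c M' | ε

Directly left-recursive nonterminals: S, M.
For S: α = {a, c c}, β = {d c, c d b, b N, c M}. Rewrite as S → β S' and S' → α S' | ε.
For M: α = {c}, β = {a, N a, d N}. Rewrite as M → β M' and M' → α M' | ε.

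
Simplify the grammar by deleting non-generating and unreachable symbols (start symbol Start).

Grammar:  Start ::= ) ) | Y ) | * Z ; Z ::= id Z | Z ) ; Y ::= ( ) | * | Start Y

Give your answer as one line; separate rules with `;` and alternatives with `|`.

Generating nonterminals: {Start, Y}.
Reachable from Start after that: {Start, Y}.
Removed useless symbols: {Z} and every production mentioning them.

Start ::= ) ) | Y ); Y ::= ( ) | * | Start Y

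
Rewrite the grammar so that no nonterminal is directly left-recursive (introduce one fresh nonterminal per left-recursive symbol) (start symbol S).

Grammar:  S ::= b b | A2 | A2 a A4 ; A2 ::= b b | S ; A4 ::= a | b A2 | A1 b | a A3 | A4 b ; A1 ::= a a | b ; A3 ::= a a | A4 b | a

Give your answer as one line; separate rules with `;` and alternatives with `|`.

Left recursion appears on A4.
For A4: α = {b}, β = {a, b A2, A1 b, a A3}. Rewrite as A4 → β A4' and A4' → α A4' | ε.

S ::= b b | A2 | A2 a A4; A2 ::= b b | S; A4 ::= a A4' | b A2 A4' | A1 b A4' | a A3 A4'; A1 ::= a a | b; A3 ::= a a | A4 b | a; A4' ::= b A4' | eps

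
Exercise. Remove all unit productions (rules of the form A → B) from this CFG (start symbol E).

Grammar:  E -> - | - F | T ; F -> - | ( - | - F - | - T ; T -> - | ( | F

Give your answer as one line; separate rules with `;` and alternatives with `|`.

Unit pairs: E ⇒* {F, T}; T ⇒* {F}.
For every A with A ⇒* B via unit rules, add B's non-unit alternatives to A; then delete every rule of the form X → Y.

E -> - | - F | ( - | - F - | - T | (; F -> - | ( - | - F - | - T; T -> - | ( - | - F - | - T | (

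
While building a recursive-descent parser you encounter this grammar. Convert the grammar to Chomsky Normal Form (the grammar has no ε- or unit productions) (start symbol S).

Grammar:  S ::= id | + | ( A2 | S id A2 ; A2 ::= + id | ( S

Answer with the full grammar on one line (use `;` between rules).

S ::= id | + | X1 A2 | S Y1; A2 ::= X3 X2 | X1 S; X1 ::= (; X2 ::= id; X3 ::= +; Y1 ::= X2 A2

Introduce a nonterminal for each terminal appearing in a rule of length ≥ 2: X1 → (, X2 → id, X3 → +.
Binarize each right-hand side of length ≥ 3 by chaining fresh nonterminals (Y1, Y2, …): affected rules were S → S X2 A2.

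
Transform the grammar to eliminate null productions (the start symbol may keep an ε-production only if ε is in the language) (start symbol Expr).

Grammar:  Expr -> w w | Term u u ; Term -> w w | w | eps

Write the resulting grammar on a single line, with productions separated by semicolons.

Expr -> w w | Term u u | u u; Term -> w w | w

Nullable nonterminals: {Term}.
ε ∉ L(G), so no ε-production is kept.
Add the nullable-subset variants: Expr → Term u u gives Term u u | u u.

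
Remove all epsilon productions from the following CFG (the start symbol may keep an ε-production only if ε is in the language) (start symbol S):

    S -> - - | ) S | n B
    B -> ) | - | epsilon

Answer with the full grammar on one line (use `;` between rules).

Nullable nonterminals: {B}.
ε ∉ L(G), so no ε-production is kept.
Add the nullable-subset variants: S → n B gives n B | n.

S -> - - | ) S | n B | n; B -> ) | -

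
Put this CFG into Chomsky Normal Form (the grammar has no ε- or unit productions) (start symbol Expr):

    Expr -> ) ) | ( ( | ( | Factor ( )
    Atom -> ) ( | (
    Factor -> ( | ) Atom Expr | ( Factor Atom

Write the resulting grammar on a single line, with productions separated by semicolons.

Introduce a nonterminal for each terminal appearing in a rule of length ≥ 2: X1 → ), X2 → (.
Binarize each right-hand side of length ≥ 3 by chaining fresh nonterminals (Y1, Y2, …): affected rules were Expr → Factor X2 X1; Factor → X1 Atom Expr; Factor → X2 Factor Atom.

Expr -> X1 X1 | X2 X2 | ( | Factor Y1; Atom -> X1 X2 | (; Factor -> ( | X1 Y2 | X2 Y3; X1 -> ); X2 -> (; Y1 -> X2 X1; Y2 -> Atom Expr; Y3 -> Factor Atom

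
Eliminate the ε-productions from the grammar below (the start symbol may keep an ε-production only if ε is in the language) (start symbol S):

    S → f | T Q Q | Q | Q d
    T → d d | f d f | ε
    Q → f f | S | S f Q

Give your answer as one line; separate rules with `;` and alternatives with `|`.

S → f | T Q Q | Q Q | Q | Q d; T → d d | f d f; Q → f f | S | S f Q

Nullable nonterminals: {T}.
ε ∉ L(G), so no ε-production is kept.
Add the nullable-subset variants: S → T Q Q gives T Q Q | Q Q.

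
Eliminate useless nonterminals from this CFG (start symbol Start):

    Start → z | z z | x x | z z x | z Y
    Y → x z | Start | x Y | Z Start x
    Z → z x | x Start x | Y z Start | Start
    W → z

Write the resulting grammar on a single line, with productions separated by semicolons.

Start → z | z z | x x | z z x | z Y; Y → x z | Start | x Y | Z Start x; Z → z x | x Start x | Y z Start | Start

Generating nonterminals: {Start, W, Y, Z}.
Reachable from Start after that: {Start, Y, Z}.
Removed useless symbols: {W} and every production mentioning them.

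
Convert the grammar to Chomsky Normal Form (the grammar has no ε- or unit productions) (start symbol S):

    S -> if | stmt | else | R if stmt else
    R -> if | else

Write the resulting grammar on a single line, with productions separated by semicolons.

S -> if | stmt | else | R Y1; R -> if | else; X1 -> if; X2 -> stmt; X3 -> else; Y1 -> X1 Y2; Y2 -> X2 X3

Introduce a nonterminal for each terminal appearing in a rule of length ≥ 2: X1 → if, X2 → stmt, X3 → else.
Binarize each right-hand side of length ≥ 3 by chaining fresh nonterminals (Y1, Y2, …): affected rules were S → R X1 X2 X3.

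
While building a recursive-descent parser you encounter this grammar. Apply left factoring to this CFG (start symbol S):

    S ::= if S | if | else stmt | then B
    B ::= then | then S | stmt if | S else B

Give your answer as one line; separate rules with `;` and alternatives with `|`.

S ::= else stmt | then B | if S'; B ::= stmt if | S else B | then B'; S' ::= S | ε; B' ::= ε | S

S has alternatives sharing prefix 'if': factor to S → if S' with S' → S | ε.
B has alternatives sharing prefix 'then': factor to B → then B' with B' → ε | S.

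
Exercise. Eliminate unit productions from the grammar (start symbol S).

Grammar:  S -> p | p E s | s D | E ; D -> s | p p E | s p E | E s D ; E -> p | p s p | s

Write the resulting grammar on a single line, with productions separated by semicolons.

Unit pairs: S ⇒* {E}.
Replace each nonterminal's rules with the union of the non-unit rules of every nonterminal it unit-derives.

S -> p | p s p | s | p E s | s D; D -> s | p p E | s p E | E s D; E -> p | p s p | s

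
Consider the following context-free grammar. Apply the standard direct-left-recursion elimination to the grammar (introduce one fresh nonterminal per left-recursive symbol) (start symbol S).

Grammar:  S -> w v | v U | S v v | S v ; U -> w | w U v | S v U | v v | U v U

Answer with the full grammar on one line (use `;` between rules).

S -> w v S' | v U S'; U -> w U' | w U v U' | S v U U' | v v U'; S' -> v v S' | v S' | ε; U' -> v U U' | ε

S, U are directly left-recursive.
For S: α = {v v, v}, β = {w v, v U}. Rewrite as S → β S' and S' → α S' | ε.
For U: α = {v U}, β = {w, w U v, S v U, v v}. Rewrite as U → β U' and U' → α U' | ε.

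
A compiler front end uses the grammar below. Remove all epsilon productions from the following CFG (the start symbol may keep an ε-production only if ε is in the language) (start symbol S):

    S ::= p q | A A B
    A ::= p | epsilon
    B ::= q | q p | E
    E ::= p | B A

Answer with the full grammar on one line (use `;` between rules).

Nullable set = {A}.
ε ∉ L(G), so no ε-production is kept.
Add the nullable-subset variants: S → A A B gives A A B | A B | B. E → B A gives B A | B.

S ::= p q | A A B | A B | B; A ::= p; B ::= q | q p | E; E ::= p | B A | B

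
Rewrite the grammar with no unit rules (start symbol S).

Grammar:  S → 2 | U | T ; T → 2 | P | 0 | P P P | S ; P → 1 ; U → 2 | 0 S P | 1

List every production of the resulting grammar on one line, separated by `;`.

Unit pairs: S ⇒* {P, T, U}; T ⇒* {P, S, U}.
For each unit pair (A, B), copy every non-unit production of B to A, then drop all unit productions.

S → 2 | 0 S P | 1 | 0 | P P P; T → 2 | 0 S P | 1 | 0 | P P P; P → 1; U → 2 | 0 S P | 1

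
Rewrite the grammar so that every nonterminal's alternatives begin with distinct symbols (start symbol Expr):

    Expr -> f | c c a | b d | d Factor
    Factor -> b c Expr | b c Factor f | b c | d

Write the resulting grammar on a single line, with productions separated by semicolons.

Expr -> f | c c a | b d | d Factor; Factor -> d | b c Factor1; Factor1 -> Expr | Factor f | ε

Factor has alternatives sharing prefix 'b c': factor to Factor → b c Factor1 with Factor1 → Expr | Factor f | ε.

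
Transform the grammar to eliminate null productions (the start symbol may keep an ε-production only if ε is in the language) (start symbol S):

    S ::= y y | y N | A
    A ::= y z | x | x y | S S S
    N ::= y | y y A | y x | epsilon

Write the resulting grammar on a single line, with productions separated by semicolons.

S ::= y y | y N | y | A; A ::= y z | x | x y | S S S; N ::= y | y y A | y x

The nullable symbols are {N}.
ε ∉ L(G), so no ε-production is kept.
Expand every rule over subsets of its nullable positions: S → y N gives y N | y.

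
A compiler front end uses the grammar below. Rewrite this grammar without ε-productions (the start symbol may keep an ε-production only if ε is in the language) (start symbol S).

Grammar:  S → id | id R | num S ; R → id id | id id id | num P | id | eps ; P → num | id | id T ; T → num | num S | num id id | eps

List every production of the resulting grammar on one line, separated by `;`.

S → id | id R | num S; R → id id | id id id | num P | id; P → num | id | id T; T → num | num S | num id id

Nullable nonterminals: {R, T}.
ε ∉ L(G), so no ε-production is kept.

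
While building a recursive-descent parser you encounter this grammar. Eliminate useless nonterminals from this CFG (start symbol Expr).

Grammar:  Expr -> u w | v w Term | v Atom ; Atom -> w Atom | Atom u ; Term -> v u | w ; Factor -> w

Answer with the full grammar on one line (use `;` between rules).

Expr -> u w | v w Term; Term -> v u | w

Generating nonterminals: {Expr, Factor, Term}.
Reachable from Expr after that: {Expr, Term}.
Removed useless symbols: {Atom, Factor} and every production mentioning them.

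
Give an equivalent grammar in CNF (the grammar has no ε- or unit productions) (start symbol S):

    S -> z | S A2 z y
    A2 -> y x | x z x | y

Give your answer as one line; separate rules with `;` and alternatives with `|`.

Introduce a nonterminal for each terminal appearing in a rule of length ≥ 2: X1 → z, X2 → y, X3 → x.
Binarize each right-hand side of length ≥ 3 by chaining fresh nonterminals (Y1, Y2, …): affected rules were S → S A2 X1 X2; A2 → X3 X1 X3.

S -> z | S Y1; A2 -> X2 X3 | X3 Y3 | y; X1 -> z; X2 -> y; X3 -> x; Y1 -> A2 Y2; Y2 -> X1 X2; Y3 -> X1 X3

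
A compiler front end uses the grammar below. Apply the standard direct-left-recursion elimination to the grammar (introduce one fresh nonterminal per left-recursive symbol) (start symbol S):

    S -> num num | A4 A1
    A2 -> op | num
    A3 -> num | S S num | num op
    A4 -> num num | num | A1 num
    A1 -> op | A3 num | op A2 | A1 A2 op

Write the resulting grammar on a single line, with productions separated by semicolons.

S -> num num | A4 A1; A2 -> op | num; A3 -> num | S S num | num op; A4 -> num num | num | A1 num; A1 -> op A1' | A3 num A1' | op A2 A1'; A1' -> A2 op A1' | ε

Directly left-recursive nonterminal: A1.
For A1: α = {A2 op}, β = {op, A3 num, op A2}. Rewrite as A1 → β A1' and A1' → α A1' | ε.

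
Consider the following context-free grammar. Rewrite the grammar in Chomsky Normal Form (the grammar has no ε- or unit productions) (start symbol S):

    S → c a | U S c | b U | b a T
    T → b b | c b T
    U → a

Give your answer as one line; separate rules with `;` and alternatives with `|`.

Introduce a nonterminal for each terminal appearing in a rule of length ≥ 2: X1 → c, X2 → a, X3 → b.
Binarize each right-hand side of length ≥ 3 by chaining fresh nonterminals (Y1, Y2, …): affected rules were S → U S X1; S → X3 X2 T; T → X1 X3 T.

S → X1 X2 | U Y1 | X3 U | X3 Y2; T → X3 X3 | X1 Y3; U → a; X1 → c; X2 → a; X3 → b; Y1 → S X1; Y2 → X2 T; Y3 → X3 T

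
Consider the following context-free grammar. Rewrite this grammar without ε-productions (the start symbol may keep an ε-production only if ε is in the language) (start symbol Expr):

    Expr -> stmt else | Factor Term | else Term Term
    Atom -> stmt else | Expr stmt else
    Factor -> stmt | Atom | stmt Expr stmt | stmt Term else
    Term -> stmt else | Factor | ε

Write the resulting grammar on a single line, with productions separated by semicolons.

Nullable set = {Term}.
ε ∉ L(G), so no ε-production is kept.
Expand every rule over subsets of its nullable positions: Expr → Factor Term gives Factor Term | Factor. Expr → else Term Term gives else Term Term | else Term | else. Factor → stmt Term else gives stmt Term else | stmt else.

Expr -> stmt else | Factor Term | Factor | else Term Term | else Term | else; Atom -> stmt else | Expr stmt else; Factor -> stmt | Atom | stmt Expr stmt | stmt Term else | stmt else; Term -> stmt else | Factor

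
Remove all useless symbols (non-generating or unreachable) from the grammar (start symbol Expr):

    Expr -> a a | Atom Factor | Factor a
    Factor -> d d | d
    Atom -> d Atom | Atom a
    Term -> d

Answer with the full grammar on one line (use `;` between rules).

Expr -> a a | Factor a; Factor -> d d | d

Generating nonterminals: {Expr, Factor, Term}.
Reachable from Expr after that: {Expr, Factor}.
Removed useless symbols: {Atom, Term} and every production mentioning them.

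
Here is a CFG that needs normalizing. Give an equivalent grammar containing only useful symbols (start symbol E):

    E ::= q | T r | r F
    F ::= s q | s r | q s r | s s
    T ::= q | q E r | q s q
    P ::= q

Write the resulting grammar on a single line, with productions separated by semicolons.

Generating nonterminals: {E, F, P, T}.
Reachable from E after that: {E, F, T}.
Removed useless symbols: {P} and every production mentioning them.

E ::= q | T r | r F; F ::= s q | s r | q s r | s s; T ::= q | q E r | q s q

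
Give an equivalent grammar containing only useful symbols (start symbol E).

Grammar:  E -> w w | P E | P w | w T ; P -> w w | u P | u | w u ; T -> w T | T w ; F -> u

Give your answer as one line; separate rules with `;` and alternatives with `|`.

Generating nonterminals: {E, F, P}.
Reachable from E after that: {E, P}.
Removed useless symbols: {F, T} and every production mentioning them.

E -> w w | P E | P w; P -> w w | u P | u | w u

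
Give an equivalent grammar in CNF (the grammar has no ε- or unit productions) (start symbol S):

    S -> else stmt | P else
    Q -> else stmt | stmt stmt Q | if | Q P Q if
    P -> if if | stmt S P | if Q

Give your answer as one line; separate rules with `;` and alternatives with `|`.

Introduce a nonterminal for each terminal appearing in a rule of length ≥ 2: X1 → else, X2 → stmt, X3 → if.
Binarize each right-hand side of length ≥ 3 by chaining fresh nonterminals (Y1, Y2, …): affected rules were Q → X2 X2 Q; Q → Q P Q X3; P → X2 S P.

S -> X1 X2 | P X1; Q -> X1 X2 | X2 Y1 | if | Q Y2; P -> X3 X3 | X2 Y4 | X3 Q; X1 -> else; X2 -> stmt; X3 -> if; Y1 -> X2 Q; Y2 -> P Y3; Y3 -> Q X3; Y4 -> S P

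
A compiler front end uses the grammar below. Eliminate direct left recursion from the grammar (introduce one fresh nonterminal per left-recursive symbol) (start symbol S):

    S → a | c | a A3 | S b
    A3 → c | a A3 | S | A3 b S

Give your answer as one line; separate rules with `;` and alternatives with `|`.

Left recursion appears on S, A3.
For S: α = {b}, β = {a, c, a A3}. Rewrite as S → β S' and S' → α S' | ε.
For A3: α = {b S}, β = {c, a A3, S}. Rewrite as A3 → β A3' and A3' → α A3' | ε.

S → a S' | c S' | a A3 S'; A3 → c A3' | a A3 A3' | S A3'; S' → b S' | ε; A3' → b S A3' | ε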